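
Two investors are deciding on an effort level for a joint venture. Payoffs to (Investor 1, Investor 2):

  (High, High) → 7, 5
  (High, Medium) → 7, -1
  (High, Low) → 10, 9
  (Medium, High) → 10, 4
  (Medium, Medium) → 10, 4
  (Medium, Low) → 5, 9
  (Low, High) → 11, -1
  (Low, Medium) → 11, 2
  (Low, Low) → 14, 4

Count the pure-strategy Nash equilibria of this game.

Both Low: Investor 1 gets 14 (best alternative 10); Investor 2 gets 4 (best alternative 2). Neither deviates — NE.
Both Medium is not a NE: Investor 1 would switch to Low (11 > 10).
No other cell survives both best-response checks, so there is 1 pure NE.

1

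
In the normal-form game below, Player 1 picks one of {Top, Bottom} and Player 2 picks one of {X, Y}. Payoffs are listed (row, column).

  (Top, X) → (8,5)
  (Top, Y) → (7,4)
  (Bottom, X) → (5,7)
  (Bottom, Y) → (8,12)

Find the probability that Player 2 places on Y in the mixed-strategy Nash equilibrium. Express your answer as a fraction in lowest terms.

3/4

Player 2's mix q on X must make Player 1 indifferent between Top and Bottom.
Player 1's payoff from Top: 8q + 7(1−q). From Bottom: 5q + 8(1−q).
Set equal: 3q = 1(1−q) → q = 1/4.
Probability on Y is 1 − 1/4 = 3/4.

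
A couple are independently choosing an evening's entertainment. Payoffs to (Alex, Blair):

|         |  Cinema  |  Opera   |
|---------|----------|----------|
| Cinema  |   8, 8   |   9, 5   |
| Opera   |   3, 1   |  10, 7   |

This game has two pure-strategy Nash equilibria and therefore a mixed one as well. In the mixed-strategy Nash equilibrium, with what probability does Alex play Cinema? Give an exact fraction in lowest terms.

Alex's mix p on Cinema must make Blair indifferent between Cinema and Opera.
Blair's payoff from Cinema: 8p + 1(1−p). From Opera: 5p + 7(1−p).
Set equal: 3p = 6(1−p) → p = 6/9 = 2/3.

2/3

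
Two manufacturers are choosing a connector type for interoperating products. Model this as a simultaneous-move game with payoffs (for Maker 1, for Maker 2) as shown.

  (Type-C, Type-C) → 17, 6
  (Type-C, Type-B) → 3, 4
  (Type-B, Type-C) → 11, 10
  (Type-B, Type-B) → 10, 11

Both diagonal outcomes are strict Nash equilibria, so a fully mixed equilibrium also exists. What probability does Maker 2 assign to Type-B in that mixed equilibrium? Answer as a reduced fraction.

Maker 2's mix q on Type-C must make Maker 1 indifferent between Type-C and Type-B.
Maker 1's payoff from Type-C: 17q + 3(1−q). From Type-B: 11q + 10(1−q).
Set equal: 6q = 7(1−q) → q = 7/13.
Probability on Type-B is 1 − 7/13 = 6/13.

6/13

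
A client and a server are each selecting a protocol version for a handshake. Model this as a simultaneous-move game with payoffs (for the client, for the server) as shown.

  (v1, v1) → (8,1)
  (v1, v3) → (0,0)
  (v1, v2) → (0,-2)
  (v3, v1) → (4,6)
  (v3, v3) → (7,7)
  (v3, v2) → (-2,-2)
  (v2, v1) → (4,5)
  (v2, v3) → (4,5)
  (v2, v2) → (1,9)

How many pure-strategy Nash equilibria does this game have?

Both v1: the client gets 8 (best alternative 4); the server gets 1 (best alternative 0). Neither deviates — NE.
Both v3: the client gets 7 (best alternative 4); the server gets 7 (best alternative 6). Neither deviates — NE.
Both v2: the client gets 1 (best alternative 0); the server gets 9 (best alternative 5). Neither deviates — NE.
(v1, v2) is not a NE: the client would switch to v2 (1 > 0).
No other cell survives both best-response checks, so there are 3 pure NE.

3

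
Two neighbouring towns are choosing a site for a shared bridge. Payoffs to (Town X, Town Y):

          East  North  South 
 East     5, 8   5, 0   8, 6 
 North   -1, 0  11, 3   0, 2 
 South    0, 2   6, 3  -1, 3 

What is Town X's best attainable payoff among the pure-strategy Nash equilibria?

11

Both East is a pure NE (Town X: 5 ≥ 0; Town Y: 8 ≥ 6). Town X gets 5.
Both North is a pure NE (Town X: 11 ≥ 6; Town Y: 3 ≥ 2). Town X gets 11.
Every other cell has a profitable deviation for at least one player. Highest of {5, 11} is 11.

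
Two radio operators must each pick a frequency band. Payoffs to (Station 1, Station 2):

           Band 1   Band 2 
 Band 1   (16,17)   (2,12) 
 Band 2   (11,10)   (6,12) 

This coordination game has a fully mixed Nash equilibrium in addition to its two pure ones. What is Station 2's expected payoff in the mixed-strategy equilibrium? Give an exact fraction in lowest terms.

Station 1 mixes with probability p on Band 1, chosen so Station 2 is indifferent: 17p + 10(1−p) = 12p + 12(1−p) gives p = 2/7.
Station 2's expected payoff is 17·2/7 + 10·5/7 = 12.

12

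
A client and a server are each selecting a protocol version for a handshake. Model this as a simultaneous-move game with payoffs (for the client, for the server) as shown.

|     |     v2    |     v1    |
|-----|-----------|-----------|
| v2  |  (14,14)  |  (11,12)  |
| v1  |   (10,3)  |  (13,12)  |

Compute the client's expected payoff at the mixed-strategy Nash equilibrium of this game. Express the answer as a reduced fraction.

12

The server mixes with probability q on v2, chosen so the client is indifferent: 14q + 11(1−q) = 10q + 13(1−q) gives q = 1/3.
The client's expected payoff (from either row, since indifferent) is 14·1/3 + 11·2/3 = 12.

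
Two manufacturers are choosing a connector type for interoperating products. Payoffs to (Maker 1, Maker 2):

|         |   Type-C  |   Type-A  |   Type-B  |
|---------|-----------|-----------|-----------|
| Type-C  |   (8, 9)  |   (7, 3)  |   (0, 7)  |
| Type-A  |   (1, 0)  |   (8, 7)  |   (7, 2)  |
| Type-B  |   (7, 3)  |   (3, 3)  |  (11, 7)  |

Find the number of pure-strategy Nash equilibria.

Both Type-C: Maker 1 gets 8 (best alternative 7); Maker 2 gets 9 (best alternative 7). Neither deviates — NE.
Both Type-A: Maker 1 gets 8 (best alternative 7); Maker 2 gets 7 (best alternative 2). Neither deviates — NE.
Both Type-B: Maker 1 gets 11 (best alternative 7); Maker 2 gets 7 (best alternative 3). Neither deviates — NE.
(Type-A, Type-B) is not a NE: Maker 1 would switch to Type-B (11 > 7).
No other cell survives both best-response checks, so there are 3 pure NE.

3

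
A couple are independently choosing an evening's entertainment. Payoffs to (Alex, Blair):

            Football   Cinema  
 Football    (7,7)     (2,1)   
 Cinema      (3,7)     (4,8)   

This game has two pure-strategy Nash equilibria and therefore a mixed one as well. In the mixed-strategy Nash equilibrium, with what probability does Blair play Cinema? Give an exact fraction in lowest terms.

Blair's mix q on Football must make Alex indifferent between Football and Cinema.
Alex's payoff from Football: 7q + 2(1−q). From Cinema: 3q + 4(1−q).
Set equal: 4q = 2(1−q) → q = 2/6 = 1/3.
Probability on Cinema is 1 − 1/3 = 2/3.

2/3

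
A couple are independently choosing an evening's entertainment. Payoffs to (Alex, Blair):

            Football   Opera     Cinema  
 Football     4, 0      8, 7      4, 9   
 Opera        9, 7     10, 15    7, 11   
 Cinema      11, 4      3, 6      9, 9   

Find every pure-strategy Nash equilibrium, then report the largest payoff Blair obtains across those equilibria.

15

Both Opera is a pure NE (Alex: 10 ≥ 8; Blair: 15 ≥ 11). Blair gets 15.
Both Cinema is a pure NE (Alex: 9 ≥ 7; Blair: 9 ≥ 6). Blair gets 9.
Every other cell has a profitable deviation for at least one player. Highest of {15, 9} is 15.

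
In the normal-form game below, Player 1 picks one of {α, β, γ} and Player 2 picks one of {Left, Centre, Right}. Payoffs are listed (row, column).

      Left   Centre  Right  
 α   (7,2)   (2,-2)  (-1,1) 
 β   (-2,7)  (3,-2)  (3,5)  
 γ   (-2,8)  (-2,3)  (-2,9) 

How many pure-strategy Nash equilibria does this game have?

1

(α, Left): Player 1 gets 7 (best alternative -2); Player 2 gets 2 (best alternative 1). Neither deviates — NE.
(γ, Right) is not a NE: Player 1 would switch to β (3 > -2).
No other cell survives both best-response checks, so there is 1 pure NE.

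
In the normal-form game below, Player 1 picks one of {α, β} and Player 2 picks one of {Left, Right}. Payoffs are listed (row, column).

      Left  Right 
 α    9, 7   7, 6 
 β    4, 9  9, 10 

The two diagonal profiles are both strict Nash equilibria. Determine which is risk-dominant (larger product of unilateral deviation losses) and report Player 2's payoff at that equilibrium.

At (α, Left): Player 1 loses 9 − 4 = 5 by deviating; Player 2 loses 7 − 6 = 1. Product = 5·1 = 5.
At (β, Right): Player 1 loses 9 − 7 = 2 by deviating; Player 2 loses 10 − 9 = 1. Product = 2·1 = 2.
5 > 2, so (α, Left) is risk-dominant. Player 2's payoff there is 7.

7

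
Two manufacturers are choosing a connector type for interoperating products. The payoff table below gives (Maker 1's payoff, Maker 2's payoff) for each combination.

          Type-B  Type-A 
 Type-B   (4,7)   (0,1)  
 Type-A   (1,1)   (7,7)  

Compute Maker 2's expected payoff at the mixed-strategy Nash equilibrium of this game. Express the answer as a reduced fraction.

4

Maker 1 mixes with probability p on Type-B, chosen so Maker 2 is indifferent: 7p + 1(1−p) = 1p + 7(1−p) gives p = 1/2.
Maker 2's expected payoff is 7·1/2 + 1·1/2 = 4.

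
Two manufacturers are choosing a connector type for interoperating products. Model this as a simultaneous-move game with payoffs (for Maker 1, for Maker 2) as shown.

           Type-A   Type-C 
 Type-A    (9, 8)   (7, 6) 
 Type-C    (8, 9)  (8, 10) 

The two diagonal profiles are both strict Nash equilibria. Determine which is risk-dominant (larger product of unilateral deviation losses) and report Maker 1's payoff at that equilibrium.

At both Type-A: Maker 1 loses 9 − 8 = 1 by deviating; Maker 2 loses 8 − 6 = 2. Product = 1·2 = 2.
At both Type-C: Maker 1 loses 8 − 7 = 1 by deviating; Maker 2 loses 10 − 9 = 1. Product = 1·1 = 1.
2 > 1, so both Type-A is risk-dominant. Maker 1's payoff there is 9.

9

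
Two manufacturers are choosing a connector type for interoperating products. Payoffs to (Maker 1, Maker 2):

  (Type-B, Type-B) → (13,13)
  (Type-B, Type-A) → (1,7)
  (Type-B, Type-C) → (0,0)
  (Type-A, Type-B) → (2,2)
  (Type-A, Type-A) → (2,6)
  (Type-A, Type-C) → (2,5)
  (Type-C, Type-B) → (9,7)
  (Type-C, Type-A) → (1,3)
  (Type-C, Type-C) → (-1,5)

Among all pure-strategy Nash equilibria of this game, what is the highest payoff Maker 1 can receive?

13

Both Type-B is a pure NE (Maker 1: 13 ≥ 9; Maker 2: 13 ≥ 7). Maker 1 gets 13.
Both Type-A is a pure NE (Maker 1: 2 ≥ 1; Maker 2: 6 ≥ 5). Maker 1 gets 2.
Every other cell has a profitable deviation for at least one player. Highest of {13, 2} is 13.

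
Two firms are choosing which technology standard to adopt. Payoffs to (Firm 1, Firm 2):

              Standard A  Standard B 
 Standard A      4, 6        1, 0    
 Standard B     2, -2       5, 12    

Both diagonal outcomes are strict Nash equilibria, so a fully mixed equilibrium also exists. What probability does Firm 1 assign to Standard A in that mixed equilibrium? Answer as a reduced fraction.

Firm 1's mix p on Standard A must make Firm 2 indifferent between Standard A and Standard B.
Firm 2's payoff from Standard A: 6p + (-2)(1−p). From Standard B: 0p + 12(1−p).
Set equal: 6p = 14(1−p) → p = 14/20 = 7/10.

7/10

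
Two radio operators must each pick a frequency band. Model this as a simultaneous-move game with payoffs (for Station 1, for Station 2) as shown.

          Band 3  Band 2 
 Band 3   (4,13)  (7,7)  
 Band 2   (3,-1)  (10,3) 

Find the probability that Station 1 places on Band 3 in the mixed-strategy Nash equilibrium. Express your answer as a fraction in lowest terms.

Station 1's mix p on Band 3 must make Station 2 indifferent between Band 3 and Band 2.
Station 2's payoff from Band 3: 13p + (-1)(1−p). From Band 2: 7p + 3(1−p).
Set equal: 6p = 4(1−p) → p = 4/10 = 2/5.

2/5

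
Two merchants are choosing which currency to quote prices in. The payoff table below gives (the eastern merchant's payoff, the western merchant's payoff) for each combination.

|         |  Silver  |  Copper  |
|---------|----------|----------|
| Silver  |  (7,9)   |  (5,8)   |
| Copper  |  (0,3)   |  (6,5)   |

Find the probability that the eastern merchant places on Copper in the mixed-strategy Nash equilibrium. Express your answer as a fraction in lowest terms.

The eastern merchant's mix p on Silver must make the western merchant indifferent between Silver and Copper.
The western merchant's payoff from Silver: 9p + 3(1−p). From Copper: 8p + 5(1−p).
Set equal: 1p = 2(1−p) → p = 2/3.
Probability on Copper is 1 − 2/3 = 1/3.

1/3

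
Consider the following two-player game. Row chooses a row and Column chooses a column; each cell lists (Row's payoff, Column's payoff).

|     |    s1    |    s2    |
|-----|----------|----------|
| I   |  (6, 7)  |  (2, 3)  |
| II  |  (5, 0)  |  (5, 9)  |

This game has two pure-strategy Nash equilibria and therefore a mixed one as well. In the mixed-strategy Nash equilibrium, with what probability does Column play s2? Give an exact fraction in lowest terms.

Column's mix q on s1 must make Row indifferent between I and II.
Row's payoff from I: 6q + 2(1−q). From II: 5q + 5(1−q).
Set equal: 1q = 3(1−q) → q = 3/4.
Probability on s2 is 1 − 3/4 = 1/4.

1/4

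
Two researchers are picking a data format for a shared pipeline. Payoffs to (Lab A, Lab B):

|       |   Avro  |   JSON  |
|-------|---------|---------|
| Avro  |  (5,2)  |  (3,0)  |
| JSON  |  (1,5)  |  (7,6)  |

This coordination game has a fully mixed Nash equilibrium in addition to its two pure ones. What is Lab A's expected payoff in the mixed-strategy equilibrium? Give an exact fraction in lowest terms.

Lab B mixes with probability q on Avro, chosen so Lab A is indifferent: 5q + 3(1−q) = 1q + 7(1−q) gives q = 1/2.
Lab A's expected payoff (from either row, since indifferent) is 5·1/2 + 3·1/2 = 4.

4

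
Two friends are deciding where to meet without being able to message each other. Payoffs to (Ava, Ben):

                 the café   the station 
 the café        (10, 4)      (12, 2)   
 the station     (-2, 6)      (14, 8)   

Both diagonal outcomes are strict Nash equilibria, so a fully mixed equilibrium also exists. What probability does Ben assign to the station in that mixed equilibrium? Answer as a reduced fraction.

6/7

Ben's mix q on the café must make Ava indifferent between the café and the station.
Ava's payoff from the café: 10q + 12(1−q). From the station: (-2)q + 14(1−q).
Set equal: 12q = 2(1−q) → q = 2/14 = 1/7.
Probability on the station is 1 − 1/7 = 6/7.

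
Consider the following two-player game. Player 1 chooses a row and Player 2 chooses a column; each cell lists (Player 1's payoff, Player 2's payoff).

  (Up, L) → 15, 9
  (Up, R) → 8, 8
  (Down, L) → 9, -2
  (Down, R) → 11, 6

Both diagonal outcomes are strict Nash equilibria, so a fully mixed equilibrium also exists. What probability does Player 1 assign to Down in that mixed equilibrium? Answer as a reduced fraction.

1/9

Player 1's mix p on Up must make Player 2 indifferent between L and R.
Player 2's payoff from L: 9p + (-2)(1−p). From R: 8p + 6(1−p).
Set equal: 1p = 8(1−p) → p = 8/9.
Probability on Down is 1 − 8/9 = 1/9.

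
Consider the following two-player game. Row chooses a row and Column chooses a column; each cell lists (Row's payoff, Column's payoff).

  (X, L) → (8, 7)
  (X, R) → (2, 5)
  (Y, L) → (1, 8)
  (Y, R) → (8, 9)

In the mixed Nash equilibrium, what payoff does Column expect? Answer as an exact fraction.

23/3

Row mixes with probability p on X, chosen so Column is indifferent: 7p + 8(1−p) = 5p + 9(1−p) gives p = 1/3.
Column's expected payoff is 7·1/3 + 8·2/3 = 23/3.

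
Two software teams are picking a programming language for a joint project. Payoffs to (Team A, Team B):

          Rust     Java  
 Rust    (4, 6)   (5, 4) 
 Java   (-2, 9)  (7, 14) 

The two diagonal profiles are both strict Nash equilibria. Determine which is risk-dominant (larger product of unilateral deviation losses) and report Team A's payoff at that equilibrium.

4

At both Rust: Team A loses 4 − (-2) = 6 by deviating; Team B loses 6 − 4 = 2. Product = 6·2 = 12.
At both Java: Team A loses 7 − 5 = 2 by deviating; Team B loses 14 − 9 = 5. Product = 2·5 = 10.
12 > 10, so both Rust is risk-dominant. Team A's payoff there is 4.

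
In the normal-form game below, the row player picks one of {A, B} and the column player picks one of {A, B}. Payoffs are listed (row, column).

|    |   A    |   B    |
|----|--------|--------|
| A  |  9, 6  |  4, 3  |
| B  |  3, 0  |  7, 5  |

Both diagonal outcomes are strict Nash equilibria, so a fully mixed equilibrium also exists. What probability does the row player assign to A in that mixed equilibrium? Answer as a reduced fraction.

The row player's mix p on A must make the column player indifferent between A and B.
The column player's payoff from A: 6p + 0(1−p). From B: 3p + 5(1−p).
Set equal: 3p = 5(1−p) → p = 5/8.

5/8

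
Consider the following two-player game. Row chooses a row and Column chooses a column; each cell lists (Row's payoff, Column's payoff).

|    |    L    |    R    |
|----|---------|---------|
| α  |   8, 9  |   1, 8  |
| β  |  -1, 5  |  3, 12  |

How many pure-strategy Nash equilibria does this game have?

2

(α, L): Row gets 8 (best alternative -1); Column gets 9 (best alternative 8). Neither deviates — NE.
(β, R): Row gets 3 (best alternative 1); Column gets 12 (best alternative 5). Neither deviates — NE.
(β, L) is not a NE: Row would switch to α (8 > -1).
No other cell survives both best-response checks, so there are 2 pure NE.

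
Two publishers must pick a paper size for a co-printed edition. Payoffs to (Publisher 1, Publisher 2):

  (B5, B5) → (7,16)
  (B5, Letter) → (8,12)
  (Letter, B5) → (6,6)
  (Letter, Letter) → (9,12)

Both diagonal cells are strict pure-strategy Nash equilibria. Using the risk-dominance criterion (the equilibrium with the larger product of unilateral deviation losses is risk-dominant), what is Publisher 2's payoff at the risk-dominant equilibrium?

At both B5: Publisher 1 loses 7 − 6 = 1 by deviating; Publisher 2 loses 16 − 12 = 4. Product = 1·4 = 4.
At both Letter: Publisher 1 loses 9 − 8 = 1 by deviating; Publisher 2 loses 12 − 6 = 6. Product = 1·6 = 6.
6 > 4, so both Letter is risk-dominant. Publisher 2's payoff there is 12.

12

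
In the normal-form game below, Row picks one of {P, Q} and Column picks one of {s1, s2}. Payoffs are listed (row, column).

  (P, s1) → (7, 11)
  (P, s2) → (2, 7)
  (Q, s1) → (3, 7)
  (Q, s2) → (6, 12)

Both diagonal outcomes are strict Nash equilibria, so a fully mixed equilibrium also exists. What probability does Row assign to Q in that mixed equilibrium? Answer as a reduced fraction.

Row's mix p on P must make Column indifferent between s1 and s2.
Column's payoff from s1: 11p + 7(1−p). From s2: 7p + 12(1−p).
Set equal: 4p = 5(1−p) → p = 5/9.
Probability on Q is 1 − 5/9 = 4/9.

4/9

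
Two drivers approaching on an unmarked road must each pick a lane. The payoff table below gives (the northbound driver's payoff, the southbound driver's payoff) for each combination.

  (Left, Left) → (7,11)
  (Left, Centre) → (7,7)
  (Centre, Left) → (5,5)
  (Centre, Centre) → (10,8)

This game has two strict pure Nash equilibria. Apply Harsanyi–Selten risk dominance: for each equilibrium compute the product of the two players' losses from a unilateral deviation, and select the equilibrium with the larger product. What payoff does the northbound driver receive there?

At both Left: the northbound driver loses 7 − 5 = 2 by deviating; the southbound driver loses 11 − 7 = 4. Product = 2·4 = 8.
At both Centre: the northbound driver loses 10 − 7 = 3 by deviating; the southbound driver loses 8 − 5 = 3. Product = 3·3 = 9.
9 > 8, so both Centre is risk-dominant. The northbound driver's payoff there is 10.

10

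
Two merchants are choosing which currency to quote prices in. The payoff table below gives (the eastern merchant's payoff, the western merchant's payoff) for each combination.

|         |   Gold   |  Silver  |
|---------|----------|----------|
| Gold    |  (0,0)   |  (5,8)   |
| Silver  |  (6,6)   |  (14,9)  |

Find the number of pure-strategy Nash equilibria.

Both Silver: the eastern merchant gets 14 (best alternative 5); the western merchant gets 9 (best alternative 6). Neither deviates — NE.
Both Gold is not a NE: the eastern merchant would switch to Silver (6 > 0).
No other cell survives both best-response checks, so there is 1 pure NE.

1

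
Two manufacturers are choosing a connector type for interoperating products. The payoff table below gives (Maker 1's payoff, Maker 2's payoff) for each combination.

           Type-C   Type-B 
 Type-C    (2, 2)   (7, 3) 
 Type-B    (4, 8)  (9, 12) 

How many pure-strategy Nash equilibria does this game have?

Both Type-B: Maker 1 gets 9 (best alternative 7); Maker 2 gets 12 (best alternative 8). Neither deviates — NE.
Both Type-C is not a NE: Maker 1 would switch to Type-B (4 > 2).
No other cell survives both best-response checks, so there is 1 pure NE.

1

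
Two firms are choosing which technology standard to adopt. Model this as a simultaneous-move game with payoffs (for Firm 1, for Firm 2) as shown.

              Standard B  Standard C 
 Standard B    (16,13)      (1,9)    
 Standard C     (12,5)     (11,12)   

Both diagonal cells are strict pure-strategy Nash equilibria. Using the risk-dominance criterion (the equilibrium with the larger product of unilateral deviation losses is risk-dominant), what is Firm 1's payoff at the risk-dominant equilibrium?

11

At both Standard B: Firm 1 loses 16 − 12 = 4 by deviating; Firm 2 loses 13 − 9 = 4. Product = 4·4 = 16.
At both Standard C: Firm 1 loses 11 − 1 = 10 by deviating; Firm 2 loses 12 − 5 = 7. Product = 10·7 = 70.
70 > 16, so both Standard C is risk-dominant. Firm 1's payoff there is 11.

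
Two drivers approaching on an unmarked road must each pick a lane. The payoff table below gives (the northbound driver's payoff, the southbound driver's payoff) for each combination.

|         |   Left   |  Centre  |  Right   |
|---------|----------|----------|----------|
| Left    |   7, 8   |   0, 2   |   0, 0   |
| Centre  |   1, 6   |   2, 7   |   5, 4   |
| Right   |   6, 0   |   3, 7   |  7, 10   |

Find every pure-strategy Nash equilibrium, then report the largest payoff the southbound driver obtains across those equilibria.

Both Left is a pure NE (the northbound driver: 7 ≥ 6; the southbound driver: 8 ≥ 2). The southbound driver gets 8.
Both Right is a pure NE (the northbound driver: 7 ≥ 5; the southbound driver: 10 ≥ 7). The southbound driver gets 10.
Every other cell has a profitable deviation for at least one player. Highest of {8, 10} is 10.

10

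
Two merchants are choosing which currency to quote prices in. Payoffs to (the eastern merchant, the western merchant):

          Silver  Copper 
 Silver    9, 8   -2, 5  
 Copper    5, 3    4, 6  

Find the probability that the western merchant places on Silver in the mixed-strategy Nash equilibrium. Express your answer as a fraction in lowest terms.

3/5

The western merchant's mix q on Silver must make the eastern merchant indifferent between Silver and Copper.
The eastern merchant's payoff from Silver: 9q + (-2)(1−q). From Copper: 5q + 4(1−q).
Set equal: 4q = 6(1−q) → q = 6/10 = 3/5.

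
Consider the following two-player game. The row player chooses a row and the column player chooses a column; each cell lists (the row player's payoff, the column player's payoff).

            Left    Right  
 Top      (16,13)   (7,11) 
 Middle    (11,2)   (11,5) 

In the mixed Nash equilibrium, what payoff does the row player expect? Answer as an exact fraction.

The column player mixes with probability q on Left, chosen so the row player is indifferent: 16q + 7(1−q) = 11q + 11(1−q) gives q = 4/9.
The row player's expected payoff (from either row, since indifferent) is 16·4/9 + 7·5/9 = 11.

11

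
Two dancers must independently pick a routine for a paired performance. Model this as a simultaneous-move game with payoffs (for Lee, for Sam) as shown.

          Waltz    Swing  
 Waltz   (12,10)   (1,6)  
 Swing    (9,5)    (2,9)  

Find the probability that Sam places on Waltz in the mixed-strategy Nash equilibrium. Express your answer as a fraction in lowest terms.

Sam's mix q on Waltz must make Lee indifferent between Waltz and Swing.
Lee's payoff from Waltz: 12q + 1(1−q). From Swing: 9q + 2(1−q).
Set equal: 3q = 1(1−q) → q = 1/4.

1/4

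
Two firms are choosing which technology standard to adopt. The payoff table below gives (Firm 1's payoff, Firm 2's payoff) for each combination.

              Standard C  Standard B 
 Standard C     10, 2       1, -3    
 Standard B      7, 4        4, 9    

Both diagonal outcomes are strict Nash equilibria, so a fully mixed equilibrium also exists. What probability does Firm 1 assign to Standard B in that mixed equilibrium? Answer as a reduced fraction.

1/2

Firm 1's mix p on Standard C must make Firm 2 indifferent between Standard C and Standard B.
Firm 2's payoff from Standard C: 2p + 4(1−p). From Standard B: (-3)p + 9(1−p).
Set equal: 5p = 5(1−p) → p = 5/10 = 1/2.
Probability on Standard B is 1 − 1/2 = 1/2.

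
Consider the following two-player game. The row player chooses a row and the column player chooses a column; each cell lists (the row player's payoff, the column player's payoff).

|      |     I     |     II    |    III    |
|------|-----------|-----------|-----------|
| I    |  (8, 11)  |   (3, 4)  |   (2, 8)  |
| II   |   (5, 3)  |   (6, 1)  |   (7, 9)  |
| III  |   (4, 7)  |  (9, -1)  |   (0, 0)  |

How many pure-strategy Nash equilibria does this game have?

Both I: the row player gets 8 (best alternative 5); the column player gets 11 (best alternative 8). Neither deviates — NE.
(II, III): the row player gets 7 (best alternative 2); the column player gets 9 (best alternative 3). Neither deviates — NE.
Both II is not a NE: the row player would switch to III (9 > 6).
No other cell survives both best-response checks, so there are 2 pure NE.

2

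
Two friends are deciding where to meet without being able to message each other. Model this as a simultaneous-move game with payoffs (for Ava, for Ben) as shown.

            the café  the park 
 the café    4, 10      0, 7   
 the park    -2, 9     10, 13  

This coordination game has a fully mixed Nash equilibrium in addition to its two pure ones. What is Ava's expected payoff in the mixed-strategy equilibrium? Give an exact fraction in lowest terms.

Ben mixes with probability q on the café, chosen so Ava is indifferent: 4q + 0(1−q) = (-2)q + 10(1−q) gives q = 5/8.
Ava's expected payoff (from either row, since indifferent) is 4·5/8 + 0·3/8 = 5/2.

5/2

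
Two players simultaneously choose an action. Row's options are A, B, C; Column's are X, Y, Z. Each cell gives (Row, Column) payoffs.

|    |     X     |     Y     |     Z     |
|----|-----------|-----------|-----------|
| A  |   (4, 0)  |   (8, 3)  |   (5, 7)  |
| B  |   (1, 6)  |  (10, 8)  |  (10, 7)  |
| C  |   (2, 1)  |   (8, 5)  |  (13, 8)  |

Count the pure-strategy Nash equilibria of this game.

(B, Y): Row gets 10 (best alternative 8); Column gets 8 (best alternative 7). Neither deviates — NE.
(C, Z): Row gets 13 (best alternative 10); Column gets 8 (best alternative 5). Neither deviates — NE.
(A, X) is not a NE: Column would switch to Z (7 > 0).
No other cell survives both best-response checks, so there are 2 pure NE.

2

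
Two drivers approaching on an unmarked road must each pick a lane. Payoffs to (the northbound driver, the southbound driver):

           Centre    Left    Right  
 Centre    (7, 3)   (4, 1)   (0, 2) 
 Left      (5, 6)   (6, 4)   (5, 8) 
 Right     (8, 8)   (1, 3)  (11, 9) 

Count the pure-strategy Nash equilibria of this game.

1

Both Right: the northbound driver gets 11 (best alternative 5); the southbound driver gets 9 (best alternative 8). Neither deviates — NE.
Both Left is not a NE: the southbound driver would switch to Right (8 > 4).
No other cell survives both best-response checks, so there is 1 pure NE.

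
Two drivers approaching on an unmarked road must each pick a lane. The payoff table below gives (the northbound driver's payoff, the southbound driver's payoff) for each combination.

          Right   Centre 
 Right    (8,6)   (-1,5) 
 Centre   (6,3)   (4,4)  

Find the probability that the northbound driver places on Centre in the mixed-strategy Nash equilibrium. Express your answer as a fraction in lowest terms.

1/2

The northbound driver's mix p on Right must make the southbound driver indifferent between Right and Centre.
The southbound driver's payoff from Right: 6p + 3(1−p). From Centre: 5p + 4(1−p).
Set equal: 1p = 1(1−p) → p = 1/2.
Probability on Centre is 1 − 1/2 = 1/2.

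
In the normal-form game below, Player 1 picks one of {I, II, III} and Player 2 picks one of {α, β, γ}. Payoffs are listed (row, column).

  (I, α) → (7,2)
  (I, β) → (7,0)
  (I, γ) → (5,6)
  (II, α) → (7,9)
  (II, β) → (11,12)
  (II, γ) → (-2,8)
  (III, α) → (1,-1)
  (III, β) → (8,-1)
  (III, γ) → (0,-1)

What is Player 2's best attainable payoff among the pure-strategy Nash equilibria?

(I, γ) is a pure NE (Player 1: 5 ≥ 0; Player 2: 6 ≥ 2). Player 2 gets 6.
(II, β) is a pure NE (Player 1: 11 ≥ 8; Player 2: 12 ≥ 9). Player 2 gets 12.
Every other cell has a profitable deviation for at least one player. Highest of {6, 12} is 12.

12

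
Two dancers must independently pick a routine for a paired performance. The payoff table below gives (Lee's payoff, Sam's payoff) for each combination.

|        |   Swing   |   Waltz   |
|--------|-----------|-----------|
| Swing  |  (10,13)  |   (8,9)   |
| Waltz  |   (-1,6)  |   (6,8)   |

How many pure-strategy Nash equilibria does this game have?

1

Both Swing: Lee gets 10 (best alternative -1); Sam gets 13 (best alternative 9). Neither deviates — NE.
Both Waltz is not a NE: Lee would switch to Swing (8 > 6).
No other cell survives both best-response checks, so there is 1 pure NE.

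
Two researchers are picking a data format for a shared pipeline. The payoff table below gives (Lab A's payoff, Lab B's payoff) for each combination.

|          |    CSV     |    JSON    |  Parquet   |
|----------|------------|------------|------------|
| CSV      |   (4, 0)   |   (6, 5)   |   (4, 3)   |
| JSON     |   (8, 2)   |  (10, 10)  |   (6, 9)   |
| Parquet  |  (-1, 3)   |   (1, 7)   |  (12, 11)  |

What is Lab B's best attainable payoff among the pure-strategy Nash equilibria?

11

Both JSON is a pure NE (Lab A: 10 ≥ 6; Lab B: 10 ≥ 9). Lab B gets 10.
Both Parquet is a pure NE (Lab A: 12 ≥ 6; Lab B: 11 ≥ 7). Lab B gets 11.
Every other cell has a profitable deviation for at least one player. Highest of {10, 11} is 11.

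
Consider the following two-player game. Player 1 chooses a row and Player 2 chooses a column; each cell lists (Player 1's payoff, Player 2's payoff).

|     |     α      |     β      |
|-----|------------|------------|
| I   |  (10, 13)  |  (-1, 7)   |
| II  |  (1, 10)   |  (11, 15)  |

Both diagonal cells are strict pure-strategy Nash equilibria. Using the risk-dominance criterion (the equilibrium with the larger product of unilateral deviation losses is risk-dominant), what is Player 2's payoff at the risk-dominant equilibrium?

15

At (I, α): Player 1 loses 10 − 1 = 9 by deviating; Player 2 loses 13 − 7 = 6. Product = 9·6 = 54.
At (II, β): Player 1 loses 11 − (-1) = 12 by deviating; Player 2 loses 15 − 10 = 5. Product = 12·5 = 60.
60 > 54, so (II, β) is risk-dominant. Player 2's payoff there is 15.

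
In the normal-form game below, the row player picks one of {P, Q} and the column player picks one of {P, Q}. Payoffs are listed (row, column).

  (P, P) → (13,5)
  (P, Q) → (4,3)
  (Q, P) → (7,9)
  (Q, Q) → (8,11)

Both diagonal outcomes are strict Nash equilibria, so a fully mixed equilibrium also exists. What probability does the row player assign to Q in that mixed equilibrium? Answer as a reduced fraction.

The row player's mix p on P must make the column player indifferent between P and Q.
The column player's payoff from P: 5p + 9(1−p). From Q: 3p + 11(1−p).
Set equal: 2p = 2(1−p) → p = 2/4 = 1/2.
Probability on Q is 1 − 1/2 = 1/2.

1/2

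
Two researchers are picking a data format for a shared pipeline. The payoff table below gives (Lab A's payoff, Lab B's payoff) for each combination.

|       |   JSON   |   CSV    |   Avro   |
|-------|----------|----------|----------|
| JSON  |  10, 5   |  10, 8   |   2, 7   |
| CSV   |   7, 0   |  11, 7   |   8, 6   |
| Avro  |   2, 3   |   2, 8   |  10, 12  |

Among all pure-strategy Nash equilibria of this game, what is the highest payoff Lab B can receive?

Both CSV is a pure NE (Lab A: 11 ≥ 10; Lab B: 7 ≥ 6). Lab B gets 7.
Both Avro is a pure NE (Lab A: 10 ≥ 8; Lab B: 12 ≥ 8). Lab B gets 12.
Every other cell has a profitable deviation for at least one player. Highest of {7, 12} is 12.

12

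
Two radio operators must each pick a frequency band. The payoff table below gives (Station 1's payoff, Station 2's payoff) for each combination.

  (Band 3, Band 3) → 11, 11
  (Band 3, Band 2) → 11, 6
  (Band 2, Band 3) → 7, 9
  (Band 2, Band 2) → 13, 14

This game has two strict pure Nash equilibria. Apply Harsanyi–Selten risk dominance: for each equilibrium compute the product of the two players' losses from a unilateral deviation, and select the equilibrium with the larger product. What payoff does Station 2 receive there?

11

At both Band 3: Station 1 loses 11 − 7 = 4 by deviating; Station 2 loses 11 − 6 = 5. Product = 4·5 = 20.
At both Band 2: Station 1 loses 13 − 11 = 2 by deviating; Station 2 loses 14 − 9 = 5. Product = 2·5 = 10.
20 > 10, so both Band 3 is risk-dominant. Station 2's payoff there is 11.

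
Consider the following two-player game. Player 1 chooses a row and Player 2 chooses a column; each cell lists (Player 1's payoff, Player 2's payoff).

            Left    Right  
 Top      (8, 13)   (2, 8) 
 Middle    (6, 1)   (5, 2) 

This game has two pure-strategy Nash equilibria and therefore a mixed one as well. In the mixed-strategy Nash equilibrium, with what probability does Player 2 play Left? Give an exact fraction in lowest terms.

3/5

Player 2's mix q on Left must make Player 1 indifferent between Top and Middle.
Player 1's payoff from Top: 8q + 2(1−q). From Middle: 6q + 5(1−q).
Set equal: 2q = 3(1−q) → q = 3/5.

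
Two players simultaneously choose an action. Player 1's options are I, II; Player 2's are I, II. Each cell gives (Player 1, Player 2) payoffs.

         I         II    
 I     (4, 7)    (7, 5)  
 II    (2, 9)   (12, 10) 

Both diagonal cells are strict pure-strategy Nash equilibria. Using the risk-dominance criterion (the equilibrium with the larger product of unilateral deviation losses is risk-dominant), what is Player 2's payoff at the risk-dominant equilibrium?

At both I: Player 1 loses 4 − 2 = 2 by deviating; Player 2 loses 7 − 5 = 2. Product = 2·2 = 4.
At both II: Player 1 loses 12 − 7 = 5 by deviating; Player 2 loses 10 − 9 = 1. Product = 5·1 = 5.
5 > 4, so both II is risk-dominant. Player 2's payoff there is 10.

10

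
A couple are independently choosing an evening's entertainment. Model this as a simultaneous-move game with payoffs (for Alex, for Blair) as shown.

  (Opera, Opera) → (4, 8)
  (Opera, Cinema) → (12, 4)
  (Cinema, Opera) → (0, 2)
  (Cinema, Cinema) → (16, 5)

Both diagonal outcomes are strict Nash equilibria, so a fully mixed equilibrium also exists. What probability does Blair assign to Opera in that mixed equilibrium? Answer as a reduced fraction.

Blair's mix q on Opera must make Alex indifferent between Opera and Cinema.
Alex's payoff from Opera: 4q + 12(1−q). From Cinema: 0q + 16(1−q).
Set equal: 4q = 4(1−q) → q = 4/8 = 1/2.

1/2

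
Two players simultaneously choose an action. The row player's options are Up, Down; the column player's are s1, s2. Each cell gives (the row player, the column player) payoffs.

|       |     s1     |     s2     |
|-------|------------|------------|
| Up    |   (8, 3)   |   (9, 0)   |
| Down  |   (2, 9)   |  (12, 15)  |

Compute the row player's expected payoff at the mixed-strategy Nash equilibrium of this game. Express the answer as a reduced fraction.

The column player mixes with probability q on s1, chosen so the row player is indifferent: 8q + 9(1−q) = 2q + 12(1−q) gives q = 1/3.
The row player's expected payoff (from either row, since indifferent) is 8·1/3 + 9·2/3 = 26/3.

26/3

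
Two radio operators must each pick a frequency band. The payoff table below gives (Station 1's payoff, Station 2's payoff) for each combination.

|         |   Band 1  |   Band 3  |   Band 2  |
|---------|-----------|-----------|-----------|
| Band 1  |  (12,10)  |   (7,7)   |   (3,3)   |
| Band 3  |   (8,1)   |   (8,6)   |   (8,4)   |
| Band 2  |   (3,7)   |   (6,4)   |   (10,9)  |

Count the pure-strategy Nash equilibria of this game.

Both Band 1: Station 1 gets 12 (best alternative 8); Station 2 gets 10 (best alternative 7). Neither deviates — NE.
Both Band 3: Station 1 gets 8 (best alternative 7); Station 2 gets 6 (best alternative 4). Neither deviates — NE.
Both Band 2: Station 1 gets 10 (best alternative 8); Station 2 gets 9 (best alternative 7). Neither deviates — NE.
(Band 2, Band 3) is not a NE: Station 1 would switch to Band 3 (8 > 6).
No other cell survives both best-response checks, so there are 3 pure NE.

3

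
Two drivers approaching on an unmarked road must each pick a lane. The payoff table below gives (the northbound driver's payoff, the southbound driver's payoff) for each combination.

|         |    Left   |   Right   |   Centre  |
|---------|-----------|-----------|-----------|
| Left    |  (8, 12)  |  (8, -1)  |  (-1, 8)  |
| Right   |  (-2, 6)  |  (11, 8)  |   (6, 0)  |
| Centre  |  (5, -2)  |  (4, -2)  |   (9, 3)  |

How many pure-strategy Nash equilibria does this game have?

3

Both Left: the northbound driver gets 8 (best alternative 5); the southbound driver gets 12 (best alternative 8). Neither deviates — NE.
Both Right: the northbound driver gets 11 (best alternative 8); the southbound driver gets 8 (best alternative 6). Neither deviates — NE.
Both Centre: the northbound driver gets 9 (best alternative 6); the southbound driver gets 3 (best alternative -2). Neither deviates — NE.
(Left, Centre) is not a NE: the northbound driver would switch to Centre (9 > -1).
No other cell survives both best-response checks, so there are 3 pure NE.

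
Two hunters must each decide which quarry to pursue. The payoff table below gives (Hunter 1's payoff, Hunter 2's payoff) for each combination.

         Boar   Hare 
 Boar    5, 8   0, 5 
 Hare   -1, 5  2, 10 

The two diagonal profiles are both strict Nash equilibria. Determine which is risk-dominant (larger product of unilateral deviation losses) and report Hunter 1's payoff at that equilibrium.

5

At both Boar: Hunter 1 loses 5 − (-1) = 6 by deviating; Hunter 2 loses 8 − 5 = 3. Product = 6·3 = 18.
At both Hare: Hunter 1 loses 2 − 0 = 2 by deviating; Hunter 2 loses 10 − 5 = 5. Product = 2·5 = 10.
18 > 10, so both Boar is risk-dominant. Hunter 1's payoff there is 5.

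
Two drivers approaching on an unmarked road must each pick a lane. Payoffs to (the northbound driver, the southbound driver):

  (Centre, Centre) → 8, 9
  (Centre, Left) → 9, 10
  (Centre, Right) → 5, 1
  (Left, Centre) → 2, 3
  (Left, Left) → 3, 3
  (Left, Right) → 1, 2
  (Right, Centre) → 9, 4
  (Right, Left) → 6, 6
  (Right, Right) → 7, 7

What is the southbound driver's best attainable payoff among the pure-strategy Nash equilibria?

(Centre, Left) is a pure NE (the northbound driver: 9 ≥ 6; the southbound driver: 10 ≥ 9). The southbound driver gets 10.
Both Right is a pure NE (the northbound driver: 7 ≥ 5; the southbound driver: 7 ≥ 6). The southbound driver gets 7.
Every other cell has a profitable deviation for at least one player. Highest of {10, 7} is 10.

10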